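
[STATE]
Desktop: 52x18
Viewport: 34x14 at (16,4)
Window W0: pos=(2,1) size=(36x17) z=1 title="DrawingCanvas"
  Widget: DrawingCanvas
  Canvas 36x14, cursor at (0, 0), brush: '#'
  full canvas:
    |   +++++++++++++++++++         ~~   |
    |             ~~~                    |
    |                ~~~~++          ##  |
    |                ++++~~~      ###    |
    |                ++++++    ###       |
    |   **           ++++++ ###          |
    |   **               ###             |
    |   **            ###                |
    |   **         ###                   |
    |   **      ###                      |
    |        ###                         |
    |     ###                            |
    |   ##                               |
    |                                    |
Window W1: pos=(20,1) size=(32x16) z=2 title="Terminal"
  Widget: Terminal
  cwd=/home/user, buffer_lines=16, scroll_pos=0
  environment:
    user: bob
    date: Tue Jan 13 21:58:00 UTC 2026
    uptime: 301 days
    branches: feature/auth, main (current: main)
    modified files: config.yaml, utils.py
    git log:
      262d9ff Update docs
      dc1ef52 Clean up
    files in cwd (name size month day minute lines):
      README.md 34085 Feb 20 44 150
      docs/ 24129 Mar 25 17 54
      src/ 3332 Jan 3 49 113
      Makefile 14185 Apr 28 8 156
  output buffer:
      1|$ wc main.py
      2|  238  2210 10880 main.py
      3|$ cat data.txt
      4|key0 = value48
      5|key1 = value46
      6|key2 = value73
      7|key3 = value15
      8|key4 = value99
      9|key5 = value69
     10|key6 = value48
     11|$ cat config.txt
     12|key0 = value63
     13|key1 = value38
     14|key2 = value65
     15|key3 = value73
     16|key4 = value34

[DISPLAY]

++++┃$ wc main.py                 
~~~ ┃  238  2210 10880 main.py    
   ~┃$ cat data.txt               
   +┃key0 = value48               
   +┃key1 = value46               
   +┃key2 = value73               
    ┃key3 = value15               
    ┃key4 = value99               
 ###┃key5 = value69               
#   ┃key6 = value48               
    ┃$ cat config.txt             
    ┃key0 = value63               
    ┗━━━━━━━━━━━━━━━━━━━━━━━━━━━━━
━━━━━━━━━━━━━━━━━━━━━┛            


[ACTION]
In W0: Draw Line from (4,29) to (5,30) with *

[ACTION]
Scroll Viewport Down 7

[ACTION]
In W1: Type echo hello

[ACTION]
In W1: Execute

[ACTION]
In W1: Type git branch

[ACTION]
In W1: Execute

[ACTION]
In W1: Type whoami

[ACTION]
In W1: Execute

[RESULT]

++++┃key1 = value38               
~~~ ┃key2 = value65               
   ~┃key3 = value73               
   +┃key4 = value34               
   +┃$ echo hello                 
   +┃hello                        
    ┃$ git branch                 
    ┃  feature/auth               
 ###┃* main                       
#   ┃$ whoami                     
    ┃bob                          
    ┃$ █                          
    ┗━━━━━━━━━━━━━━━━━━━━━━━━━━━━━
━━━━━━━━━━━━━━━━━━━━━┛            


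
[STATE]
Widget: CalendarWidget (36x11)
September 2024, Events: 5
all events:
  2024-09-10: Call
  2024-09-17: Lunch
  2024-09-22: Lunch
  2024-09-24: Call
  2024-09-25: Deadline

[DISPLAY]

           September 2024           
Mo Tu We Th Fr Sa Su                
                   1                
 2  3  4  5  6  7  8                
 9 10* 11 12 13 14 15               
16 17* 18 19 20 21 22*              
23 24* 25* 26 27 28 29              
30                                  
                                    
                                    
                                    


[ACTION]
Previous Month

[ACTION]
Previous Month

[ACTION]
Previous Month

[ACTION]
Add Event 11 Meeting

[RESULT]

             June 2024              
Mo Tu We Th Fr Sa Su                
                1  2                
 3  4  5  6  7  8  9                
10 11* 12 13 14 15 16               
17 18 19 20 21 22 23                
24 25 26 27 28 29 30                
                                    
                                    
                                    
                                    


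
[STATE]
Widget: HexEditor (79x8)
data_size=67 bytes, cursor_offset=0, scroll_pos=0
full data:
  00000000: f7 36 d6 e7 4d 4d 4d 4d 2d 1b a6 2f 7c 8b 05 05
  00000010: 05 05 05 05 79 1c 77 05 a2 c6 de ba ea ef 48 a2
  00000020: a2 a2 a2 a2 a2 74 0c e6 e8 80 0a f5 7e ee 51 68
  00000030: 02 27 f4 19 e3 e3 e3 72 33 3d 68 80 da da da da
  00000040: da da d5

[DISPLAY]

00000000  F7 36 d6 e7 4d 4d 4d 4d  2d 1b a6 2f 7c 8b 05 05  |.6..MMMM-../|...| 
00000010  05 05 05 05 79 1c 77 05  a2 c6 de ba ea ef 48 a2  |....y.w.......H.| 
00000020  a2 a2 a2 a2 a2 74 0c e6  e8 80 0a f5 7e ee 51 68  |.....t......~.Qh| 
00000030  02 27 f4 19 e3 e3 e3 72  33 3d 68 80 da da da da  |.'.....r3=h.....| 
00000040  da da d5                                          |...             | 
                                                                               
                                                                               
                                                                               


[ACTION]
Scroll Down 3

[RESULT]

00000030  02 27 f4 19 e3 e3 e3 72  33 3d 68 80 da da da da  |.'.....r3=h.....| 
00000040  da da d5                                          |...             | 
                                                                               
                                                                               
                                                                               
                                                                               
                                                                               
                                                                               


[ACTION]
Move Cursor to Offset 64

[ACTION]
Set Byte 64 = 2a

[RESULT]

00000030  02 27 f4 19 e3 e3 e3 72  33 3d 68 80 da da da da  |.'.....r3=h.....| 
00000040  2A da d5                                          |*..             | 
                                                                               
                                                                               
                                                                               
                                                                               
                                                                               
                                                                               


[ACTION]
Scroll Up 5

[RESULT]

00000000  f7 36 d6 e7 4d 4d 4d 4d  2d 1b a6 2f 7c 8b 05 05  |.6..MMMM-../|...| 
00000010  05 05 05 05 79 1c 77 05  a2 c6 de ba ea ef 48 a2  |....y.w.......H.| 
00000020  a2 a2 a2 a2 a2 74 0c e6  e8 80 0a f5 7e ee 51 68  |.....t......~.Qh| 
00000030  02 27 f4 19 e3 e3 e3 72  33 3d 68 80 da da da da  |.'.....r3=h.....| 
00000040  2A da d5                                          |*..             | 
                                                                               
                                                                               
                                                                               


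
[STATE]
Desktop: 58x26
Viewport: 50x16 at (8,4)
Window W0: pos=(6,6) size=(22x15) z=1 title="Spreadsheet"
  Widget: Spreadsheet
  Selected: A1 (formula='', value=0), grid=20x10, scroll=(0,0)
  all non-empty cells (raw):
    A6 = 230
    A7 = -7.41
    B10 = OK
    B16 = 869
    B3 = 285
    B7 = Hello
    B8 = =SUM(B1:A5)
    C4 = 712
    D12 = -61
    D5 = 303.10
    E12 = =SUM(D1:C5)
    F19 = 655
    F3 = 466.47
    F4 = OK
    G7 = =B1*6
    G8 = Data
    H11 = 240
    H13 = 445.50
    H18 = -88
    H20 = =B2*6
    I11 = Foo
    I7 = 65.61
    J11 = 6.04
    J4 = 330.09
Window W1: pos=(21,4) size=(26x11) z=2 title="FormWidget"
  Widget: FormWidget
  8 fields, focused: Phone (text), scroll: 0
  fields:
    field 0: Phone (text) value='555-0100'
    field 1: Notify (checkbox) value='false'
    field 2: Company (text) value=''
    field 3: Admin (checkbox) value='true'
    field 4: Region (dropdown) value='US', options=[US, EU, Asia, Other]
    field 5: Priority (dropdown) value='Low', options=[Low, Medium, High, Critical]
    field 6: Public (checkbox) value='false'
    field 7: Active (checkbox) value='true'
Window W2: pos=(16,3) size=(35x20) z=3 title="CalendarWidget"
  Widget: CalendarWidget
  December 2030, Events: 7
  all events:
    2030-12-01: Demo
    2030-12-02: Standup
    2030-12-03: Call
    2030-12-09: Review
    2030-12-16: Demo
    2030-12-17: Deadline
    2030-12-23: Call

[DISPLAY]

        ┃ CalendarWidget                  ┃       
        ┠─────────────────────────────────┨       
━━━━━━━━┃          December 2030          ┃       
Spreadsh┃Mo Tu We Th Fr Sa Su             ┃       
────────┃                   1*            ┃       
1:      ┃ 2*  3*  4  5  6  7  8           ┃       
      A ┃ 9* 10 11 12 13 14 15            ┃       
--------┃16* 17* 18 19 20 21 22           ┃       
 1      ┃23* 24 25 26 27 28 29            ┃       
 2      ┃30 31                            ┃       
 3      ┃                                 ┃       
 4      ┃                                 ┃       
 5      ┃                                 ┃       
 6      ┃                                 ┃       
 7    -7┃                                 ┃       
 8      ┃                                 ┃       


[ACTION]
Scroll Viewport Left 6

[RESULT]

              ┃ CalendarWidget                  ┃ 
              ┠─────────────────────────────────┨ 
    ┏━━━━━━━━━┃          December 2030          ┃ 
    ┃ Spreadsh┃Mo Tu We Th Fr Sa Su             ┃ 
    ┠─────────┃                   1*            ┃ 
    ┃A1:      ┃ 2*  3*  4  5  6  7  8           ┃ 
    ┃       A ┃ 9* 10 11 12 13 14 15            ┃ 
    ┃---------┃16* 17* 18 19 20 21 22           ┃ 
    ┃  1      ┃23* 24 25 26 27 28 29            ┃ 
    ┃  2      ┃30 31                            ┃ 
    ┃  3      ┃                                 ┃ 
    ┃  4      ┃                                 ┃ 
    ┃  5      ┃                                 ┃ 
    ┃  6      ┃                                 ┃ 
    ┃  7    -7┃                                 ┃ 
    ┃  8      ┃                                 ┃ 


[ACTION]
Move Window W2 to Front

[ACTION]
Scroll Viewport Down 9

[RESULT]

    ┃       A ┃ 9* 10 11 12 13 14 15            ┃ 
    ┃---------┃16* 17* 18 19 20 21 22           ┃ 
    ┃  1      ┃23* 24 25 26 27 28 29            ┃ 
    ┃  2      ┃30 31                            ┃ 
    ┃  3      ┃                                 ┃ 
    ┃  4      ┃                                 ┃ 
    ┃  5      ┃                                 ┃ 
    ┃  6      ┃                                 ┃ 
    ┃  7    -7┃                                 ┃ 
    ┃  8      ┃                                 ┃ 
    ┗━━━━━━━━━┃                                 ┃ 
              ┃                                 ┃ 
              ┗━━━━━━━━━━━━━━━━━━━━━━━━━━━━━━━━━┛ 
                                                  
                                                  
                                                  


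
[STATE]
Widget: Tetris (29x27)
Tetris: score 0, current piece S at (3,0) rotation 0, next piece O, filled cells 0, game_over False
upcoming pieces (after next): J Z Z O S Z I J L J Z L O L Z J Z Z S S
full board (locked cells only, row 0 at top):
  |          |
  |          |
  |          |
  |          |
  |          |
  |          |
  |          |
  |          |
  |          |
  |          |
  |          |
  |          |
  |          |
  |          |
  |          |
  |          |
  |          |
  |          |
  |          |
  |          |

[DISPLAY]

    ░░    │Next:             
   ░░     │▓▓                
          │▓▓                
          │                  
          │                  
          │                  
          │Score:            
          │0                 
          │                  
          │                  
          │                  
          │                  
          │                  
          │                  
          │                  
          │                  
          │                  
          │                  
          │                  
          │                  
          │                  
          │                  
          │                  
          │                  
          │                  
          │                  
          │                  


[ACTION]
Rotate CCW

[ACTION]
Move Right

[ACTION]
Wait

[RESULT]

          │Next:             
    ░     │▓▓                
    ░░    │▓▓                
     ░    │                  
          │                  
          │                  
          │Score:            
          │0                 
          │                  
          │                  
          │                  
          │                  
          │                  
          │                  
          │                  
          │                  
          │                  
          │                  
          │                  
          │                  
          │                  
          │                  
          │                  
          │                  
          │                  
          │                  
          │                  


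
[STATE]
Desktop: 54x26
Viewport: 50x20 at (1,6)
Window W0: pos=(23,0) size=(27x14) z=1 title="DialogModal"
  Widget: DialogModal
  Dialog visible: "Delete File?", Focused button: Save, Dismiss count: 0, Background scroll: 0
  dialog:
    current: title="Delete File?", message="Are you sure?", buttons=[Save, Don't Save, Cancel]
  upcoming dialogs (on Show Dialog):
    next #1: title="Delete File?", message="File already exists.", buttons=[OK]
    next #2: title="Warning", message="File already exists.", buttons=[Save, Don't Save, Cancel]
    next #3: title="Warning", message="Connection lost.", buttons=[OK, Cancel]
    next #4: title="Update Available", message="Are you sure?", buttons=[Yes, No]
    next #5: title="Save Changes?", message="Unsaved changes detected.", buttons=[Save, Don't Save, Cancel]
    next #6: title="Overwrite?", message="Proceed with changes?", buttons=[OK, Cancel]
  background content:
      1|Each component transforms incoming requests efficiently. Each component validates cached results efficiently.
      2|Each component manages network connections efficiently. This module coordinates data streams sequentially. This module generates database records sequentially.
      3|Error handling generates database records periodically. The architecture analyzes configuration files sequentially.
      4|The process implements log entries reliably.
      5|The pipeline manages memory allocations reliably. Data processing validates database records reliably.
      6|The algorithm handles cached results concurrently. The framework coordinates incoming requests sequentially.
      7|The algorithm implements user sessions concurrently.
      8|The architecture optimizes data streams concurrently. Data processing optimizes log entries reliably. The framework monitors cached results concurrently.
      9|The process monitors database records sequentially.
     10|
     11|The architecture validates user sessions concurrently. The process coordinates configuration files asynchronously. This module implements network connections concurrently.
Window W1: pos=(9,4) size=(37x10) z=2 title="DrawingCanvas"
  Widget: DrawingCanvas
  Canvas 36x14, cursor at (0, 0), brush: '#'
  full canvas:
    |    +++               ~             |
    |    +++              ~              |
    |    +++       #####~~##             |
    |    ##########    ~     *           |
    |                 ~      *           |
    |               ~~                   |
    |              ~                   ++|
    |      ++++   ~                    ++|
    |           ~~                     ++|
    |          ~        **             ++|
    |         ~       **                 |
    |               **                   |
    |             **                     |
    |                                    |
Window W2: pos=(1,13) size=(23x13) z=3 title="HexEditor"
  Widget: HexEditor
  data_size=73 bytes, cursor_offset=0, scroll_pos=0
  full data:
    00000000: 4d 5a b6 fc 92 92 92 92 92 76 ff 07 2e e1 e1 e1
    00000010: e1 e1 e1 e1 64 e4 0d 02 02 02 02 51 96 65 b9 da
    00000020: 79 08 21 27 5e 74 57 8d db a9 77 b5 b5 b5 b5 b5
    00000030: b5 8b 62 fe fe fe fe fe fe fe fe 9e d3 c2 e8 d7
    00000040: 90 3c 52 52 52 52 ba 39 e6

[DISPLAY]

        ┠───────────────────────────────────┨│lo┃ 
        ┃+   +++               ~            ┃│mo┃ 
        ┃    +++              ~             ┃│ac┃ 
        ┃    +++       #####~~##            ┃┘s ┃ 
        ┃    ##########    ~     *          ┃ize┃ 
        ┃                 ~      *          ┃ata┃ 
        ┃               ~~                  ┃   ┃ 
┏━━━━━━━━━━━━━━━━━━━━━┓━━━━━━━━━━━━━━━━━━━━━┛━━━┛ 
┃ HexEditor           ┃                           
┠─────────────────────┨                           
┃00000000  4D 5a b6 fc┃                           
┃00000010  e1 e1 e1 e1┃                           
┃00000020  79 08 21 27┃                           
┃00000030  b5 8b 62 fe┃                           
┃00000040  90 3c 52 52┃                           
┃                     ┃                           
┃                     ┃                           
┃                     ┃                           
┃                     ┃                           
┗━━━━━━━━━━━━━━━━━━━━━┛                           


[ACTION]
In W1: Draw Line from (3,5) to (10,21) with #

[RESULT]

        ┠───────────────────────────────────┨│lo┃ 
        ┃+   +++               ~            ┃│mo┃ 
        ┃    +++              ~             ┃│ac┃ 
        ┃    +++       #####~~##            ┃┘s ┃ 
        ┃    ##########    ~     *          ┃ize┃ 
        ┃       ##        ~      *          ┃ata┃ 
        ┃         ##    ~~                  ┃   ┃ 
┏━━━━━━━━━━━━━━━━━━━━━┓━━━━━━━━━━━━━━━━━━━━━┛━━━┛ 
┃ HexEditor           ┃                           
┠─────────────────────┨                           
┃00000000  4D 5a b6 fc┃                           
┃00000010  e1 e1 e1 e1┃                           
┃00000020  79 08 21 27┃                           
┃00000030  b5 8b 62 fe┃                           
┃00000040  90 3c 52 52┃                           
┃                     ┃                           
┃                     ┃                           
┃                     ┃                           
┃                     ┃                           
┗━━━━━━━━━━━━━━━━━━━━━┛                           


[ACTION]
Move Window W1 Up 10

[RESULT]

        ┃    ##########    ~     *          ┃│lo┃ 
        ┃       ##        ~      *          ┃│mo┃ 
        ┃         ##    ~~                  ┃│ac┃ 
        ┗━━━━━━━━━━━━━━━━━━━━━━━━━━━━━━━━━━━┛┘s ┃ 
                      ┃The architecture optimize┃ 
                      ┃The process monitors data┃ 
                      ┃                         ┃ 
┏━━━━━━━━━━━━━━━━━━━━━┓━━━━━━━━━━━━━━━━━━━━━━━━━┛ 
┃ HexEditor           ┃                           
┠─────────────────────┨                           
┃00000000  4D 5a b6 fc┃                           
┃00000010  e1 e1 e1 e1┃                           
┃00000020  79 08 21 27┃                           
┃00000030  b5 8b 62 fe┃                           
┃00000040  90 3c 52 52┃                           
┃                     ┃                           
┃                     ┃                           
┃                     ┃                           
┃                     ┃                           
┗━━━━━━━━━━━━━━━━━━━━━┛                           


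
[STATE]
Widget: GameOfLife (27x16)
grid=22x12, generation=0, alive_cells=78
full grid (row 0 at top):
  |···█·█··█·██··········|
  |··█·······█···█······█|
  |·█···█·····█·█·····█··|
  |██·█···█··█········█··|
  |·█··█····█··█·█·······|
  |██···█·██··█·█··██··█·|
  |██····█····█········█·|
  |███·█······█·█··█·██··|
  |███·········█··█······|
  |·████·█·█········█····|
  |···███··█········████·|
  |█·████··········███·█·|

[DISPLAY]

Gen: 0                     
···█·█··█·██··········     
··█·······█···█······█     
·█···█·····█·█·····█··     
██·█···█··█········█··     
·█··█····█··█·█·······     
██···█·██··█·█··██··█·     
██····█····█········█·     
███·█······█·█··█·██··     
███·········█··█······     
·████·█·█········█····     
···███··█········████·     
█·████··········███·█·     
                           
                           
                           


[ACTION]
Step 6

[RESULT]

Gen: 6                     
······················     
·███········██········     
█·██········█·········     
█···█·······█·█·······     
██··██····██████······     
···█·█····██··█·······     
···█·█···█··██········     
···█··················     
···███············█···     
·····████·······████··     
················███·█·     
······█·█·············     
                           
                           
                           


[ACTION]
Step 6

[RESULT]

Gen: 12                    
·█··█······█··········     
█····█····█···██······     
·████·····█·····█·····     
················█·····     
··········██··███·····     
········███···██······     
·········█··██········     
·········█············     
·········█············     
·······█·█······██····     
················██····     
·······██·············     
                           
                           
                           


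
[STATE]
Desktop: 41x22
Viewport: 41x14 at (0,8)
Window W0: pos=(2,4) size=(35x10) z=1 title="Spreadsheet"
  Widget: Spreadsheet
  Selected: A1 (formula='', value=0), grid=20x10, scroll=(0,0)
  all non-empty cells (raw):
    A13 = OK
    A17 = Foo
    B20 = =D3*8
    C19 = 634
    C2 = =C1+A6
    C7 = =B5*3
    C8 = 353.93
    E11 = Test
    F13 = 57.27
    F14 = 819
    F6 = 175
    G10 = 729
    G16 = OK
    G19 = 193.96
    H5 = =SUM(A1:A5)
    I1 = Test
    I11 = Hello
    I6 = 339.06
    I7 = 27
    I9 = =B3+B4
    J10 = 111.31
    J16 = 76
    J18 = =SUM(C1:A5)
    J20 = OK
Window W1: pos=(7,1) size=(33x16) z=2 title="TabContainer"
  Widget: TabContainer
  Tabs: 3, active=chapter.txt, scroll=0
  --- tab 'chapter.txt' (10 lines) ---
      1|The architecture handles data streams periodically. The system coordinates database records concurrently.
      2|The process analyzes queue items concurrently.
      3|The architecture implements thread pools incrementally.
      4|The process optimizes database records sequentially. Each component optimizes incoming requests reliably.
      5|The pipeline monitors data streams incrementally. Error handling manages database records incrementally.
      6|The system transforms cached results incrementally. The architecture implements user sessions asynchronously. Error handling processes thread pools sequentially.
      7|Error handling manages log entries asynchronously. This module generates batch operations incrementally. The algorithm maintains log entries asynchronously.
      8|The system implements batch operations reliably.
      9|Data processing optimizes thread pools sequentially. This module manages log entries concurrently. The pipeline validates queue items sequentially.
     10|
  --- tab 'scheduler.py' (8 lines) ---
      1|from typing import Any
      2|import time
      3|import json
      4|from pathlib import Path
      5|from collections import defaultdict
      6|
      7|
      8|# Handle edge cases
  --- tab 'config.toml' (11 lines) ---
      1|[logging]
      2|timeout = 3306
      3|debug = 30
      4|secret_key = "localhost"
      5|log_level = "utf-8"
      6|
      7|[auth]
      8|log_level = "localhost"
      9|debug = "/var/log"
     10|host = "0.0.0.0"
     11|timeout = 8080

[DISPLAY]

  ┃    ┃The architecture implements thr┃ 
  ┃----┃The process optimizes database ┃ 
  ┃  1 ┃The pipeline monitors data stre┃ 
  ┃  2 ┃The system transforms cached re┃ 
  ┃  3 ┃Error handling manages log entr┃ 
  ┗━━━━┃The system implements batch ope┃ 
       ┃Data processing optimizes threa┃ 
       ┃                               ┃ 
       ┗━━━━━━━━━━━━━━━━━━━━━━━━━━━━━━━┛ 
                                         
                                         
                                         
                                         
                                         


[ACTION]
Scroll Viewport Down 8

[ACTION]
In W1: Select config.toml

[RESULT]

  ┃    ┃debug = 30                     ┃ 
  ┃----┃secret_key = "localhost"       ┃ 
  ┃  1 ┃log_level = "utf-8"            ┃ 
  ┃  2 ┃                               ┃ 
  ┃  3 ┃[auth]                         ┃ 
  ┗━━━━┃log_level = "localhost"        ┃ 
       ┃debug = "/var/log"             ┃ 
       ┃host = "0.0.0.0"               ┃ 
       ┗━━━━━━━━━━━━━━━━━━━━━━━━━━━━━━━┛ 
                                         
                                         
                                         
                                         
                                         


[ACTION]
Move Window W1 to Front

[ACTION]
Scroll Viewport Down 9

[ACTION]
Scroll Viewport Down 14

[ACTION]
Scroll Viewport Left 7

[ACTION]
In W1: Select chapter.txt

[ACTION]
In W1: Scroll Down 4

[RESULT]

  ┃    ┃Error handling manages log entr┃ 
  ┃----┃The system implements batch ope┃ 
  ┃  1 ┃Data processing optimizes threa┃ 
  ┃  2 ┃                               ┃ 
  ┃  3 ┃                               ┃ 
  ┗━━━━┃                               ┃ 
       ┃                               ┃ 
       ┃                               ┃ 
       ┗━━━━━━━━━━━━━━━━━━━━━━━━━━━━━━━┛ 
                                         
                                         
                                         
                                         
                                         


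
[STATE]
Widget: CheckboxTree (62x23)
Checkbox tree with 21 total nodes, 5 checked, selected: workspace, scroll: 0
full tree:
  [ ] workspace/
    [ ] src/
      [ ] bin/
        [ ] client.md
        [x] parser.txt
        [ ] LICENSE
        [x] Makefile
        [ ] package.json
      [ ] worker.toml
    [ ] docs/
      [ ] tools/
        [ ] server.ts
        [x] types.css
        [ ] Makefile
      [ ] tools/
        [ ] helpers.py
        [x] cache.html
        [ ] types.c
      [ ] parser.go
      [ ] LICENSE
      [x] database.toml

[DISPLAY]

>[-] workspace/                                               
   [-] src/                                                   
     [-] bin/                                                 
       [ ] client.md                                          
       [x] parser.txt                                         
       [ ] LICENSE                                            
       [x] Makefile                                           
       [ ] package.json                                       
     [ ] worker.toml                                          
   [-] docs/                                                  
     [-] tools/                                               
       [ ] server.ts                                          
       [x] types.css                                          
       [ ] Makefile                                           
     [-] tools/                                               
       [ ] helpers.py                                         
       [x] cache.html                                         
       [ ] types.c                                            
     [ ] parser.go                                            
     [ ] LICENSE                                              
     [x] database.toml                                        
                                                              
                                                              


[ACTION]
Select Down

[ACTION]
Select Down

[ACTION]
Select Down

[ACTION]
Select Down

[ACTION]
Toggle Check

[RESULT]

 [-] workspace/                                               
   [-] src/                                                   
     [-] bin/                                                 
       [ ] client.md                                          
>      [ ] parser.txt                                         
       [ ] LICENSE                                            
       [x] Makefile                                           
       [ ] package.json                                       
     [ ] worker.toml                                          
   [-] docs/                                                  
     [-] tools/                                               
       [ ] server.ts                                          
       [x] types.css                                          
       [ ] Makefile                                           
     [-] tools/                                               
       [ ] helpers.py                                         
       [x] cache.html                                         
       [ ] types.c                                            
     [ ] parser.go                                            
     [ ] LICENSE                                              
     [x] database.toml                                        
                                                              
                                                              


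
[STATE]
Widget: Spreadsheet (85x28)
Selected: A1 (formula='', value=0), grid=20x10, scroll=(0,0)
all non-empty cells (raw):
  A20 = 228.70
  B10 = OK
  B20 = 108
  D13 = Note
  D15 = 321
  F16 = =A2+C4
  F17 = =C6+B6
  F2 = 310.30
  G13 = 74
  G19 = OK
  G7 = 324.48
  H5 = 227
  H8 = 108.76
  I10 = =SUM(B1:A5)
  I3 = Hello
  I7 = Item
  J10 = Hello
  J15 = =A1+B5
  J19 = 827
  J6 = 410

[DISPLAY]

A1:                                                                                  
       A       B       C       D       E       F       G       H       I       J     
-------------------------------------------------------------------------------------
  1      [0]       0       0       0       0       0       0       0       0       0 
  2        0       0       0       0       0  310.30       0       0       0       0 
  3        0       0       0       0       0       0       0       0Hello          0 
  4        0       0       0       0       0       0       0       0       0       0 
  5        0       0       0       0       0       0       0     227       0       0 
  6        0       0       0       0       0       0       0       0       0     410 
  7        0       0       0       0       0       0  324.48       0Item           0 
  8        0       0       0       0       0       0       0  108.76       0       0 
  9        0       0       0       0       0       0       0       0       0       0 
 10        0OK             0       0       0       0       0       0       0Hello    
 11        0       0       0       0       0       0       0       0       0       0 
 12        0       0       0       0       0       0       0       0       0       0 
 13        0       0       0Note           0       0      74       0       0       0 
 14        0       0       0       0       0       0       0       0       0       0 
 15        0       0       0     321       0       0       0       0       0       0 
 16        0       0       0       0       0       0       0       0       0       0 
 17        0       0       0       0       0       0       0       0       0       0 
 18        0       0       0       0       0       0       0       0       0       0 
 19        0       0       0       0       0       0OK             0       0     827 
 20   228.70     108       0       0       0       0       0       0       0       0 
                                                                                     
                                                                                     
                                                                                     
                                                                                     
                                                                                     


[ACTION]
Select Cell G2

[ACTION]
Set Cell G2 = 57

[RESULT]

G2: 57                                                                               
       A       B       C       D       E       F       G       H       I       J     
-------------------------------------------------------------------------------------
  1        0       0       0       0       0       0       0       0       0       0 
  2        0       0       0       0       0  310.30    [57]       0       0       0 
  3        0       0       0       0       0       0       0       0Hello          0 
  4        0       0       0       0       0       0       0       0       0       0 
  5        0       0       0       0       0       0       0     227       0       0 
  6        0       0       0       0       0       0       0       0       0     410 
  7        0       0       0       0       0       0  324.48       0Item           0 
  8        0       0       0       0       0       0       0  108.76       0       0 
  9        0       0       0       0       0       0       0       0       0       0 
 10        0OK             0       0       0       0       0       0       0Hello    
 11        0       0       0       0       0       0       0       0       0       0 
 12        0       0       0       0       0       0       0       0       0       0 
 13        0       0       0Note           0       0      74       0       0       0 
 14        0       0       0       0       0       0       0       0       0       0 
 15        0       0       0     321       0       0       0       0       0       0 
 16        0       0       0       0       0       0       0       0       0       0 
 17        0       0       0       0       0       0       0       0       0       0 
 18        0       0       0       0       0       0       0       0       0       0 
 19        0       0       0       0       0       0OK             0       0     827 
 20   228.70     108       0       0       0       0       0       0       0       0 
                                                                                     
                                                                                     
                                                                                     
                                                                                     
                                                                                     


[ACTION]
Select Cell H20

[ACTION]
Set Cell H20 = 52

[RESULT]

H20: 52                                                                              
       A       B       C       D       E       F       G       H       I       J     
-------------------------------------------------------------------------------------
  1        0       0       0       0       0       0       0       0       0       0 
  2        0       0       0       0       0  310.30      57       0       0       0 
  3        0       0       0       0       0       0       0       0Hello          0 
  4        0       0       0       0       0       0       0       0       0       0 
  5        0       0       0       0       0       0       0     227       0       0 
  6        0       0       0       0       0       0       0       0       0     410 
  7        0       0       0       0       0       0  324.48       0Item           0 
  8        0       0       0       0       0       0       0  108.76       0       0 
  9        0       0       0       0       0       0       0       0       0       0 
 10        0OK             0       0       0       0       0       0       0Hello    
 11        0       0       0       0       0       0       0       0       0       0 
 12        0       0       0       0       0       0       0       0       0       0 
 13        0       0       0Note           0       0      74       0       0       0 
 14        0       0       0       0       0       0       0       0       0       0 
 15        0       0       0     321       0       0       0       0       0       0 
 16        0       0       0       0       0       0       0       0       0       0 
 17        0       0       0       0       0       0       0       0       0       0 
 18        0       0       0       0       0       0       0       0       0       0 
 19        0       0       0       0       0       0OK             0       0     827 
 20   228.70     108       0       0       0       0       0    [52]       0       0 
                                                                                     
                                                                                     
                                                                                     
                                                                                     
                                                                                     
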